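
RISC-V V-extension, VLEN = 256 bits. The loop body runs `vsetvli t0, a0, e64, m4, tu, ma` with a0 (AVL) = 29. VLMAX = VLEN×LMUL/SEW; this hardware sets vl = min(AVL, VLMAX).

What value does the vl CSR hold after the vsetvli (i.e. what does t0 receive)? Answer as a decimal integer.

lanes per group: 256·4/64 = 16
vl = min(AVL, VLMAX) = min(29, 16) = 16

vl = 16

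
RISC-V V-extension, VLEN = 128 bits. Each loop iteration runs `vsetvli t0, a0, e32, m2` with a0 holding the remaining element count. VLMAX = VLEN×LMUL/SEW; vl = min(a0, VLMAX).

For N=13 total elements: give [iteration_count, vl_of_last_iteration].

[iterations, last_vl] = [2, 5]

VLMAX = VLEN×LMUL/SEW = 128×2/32 = 8
iterations = ceil(13/8) = 2; final-pass vl = 5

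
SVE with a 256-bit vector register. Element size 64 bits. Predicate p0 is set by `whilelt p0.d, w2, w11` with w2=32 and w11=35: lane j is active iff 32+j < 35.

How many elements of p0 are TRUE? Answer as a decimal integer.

vl = 3

lane count: 256 div 64 = 4
active while 32+j < 35, i.e. j ∈ [0,3) capped at 4 ⇒ 3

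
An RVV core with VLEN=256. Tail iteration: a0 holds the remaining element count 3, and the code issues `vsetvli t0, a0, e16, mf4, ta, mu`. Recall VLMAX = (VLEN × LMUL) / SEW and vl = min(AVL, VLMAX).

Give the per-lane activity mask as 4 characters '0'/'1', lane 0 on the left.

predicate = 1110

lanes per group: 256·1/4/16 = 4
vl = min(AVL, VLMAX) = min(3, 4) = 3
bits (lane 0 leftmost): 1110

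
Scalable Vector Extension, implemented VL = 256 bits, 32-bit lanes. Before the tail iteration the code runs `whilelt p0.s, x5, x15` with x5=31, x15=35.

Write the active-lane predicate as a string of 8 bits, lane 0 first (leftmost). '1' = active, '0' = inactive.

256-bit reg / 32-bit elem → 8 lanes
p0[j] = (31+j < 35); true for j=0..3 → 4 lanes set
bits (lane 0 leftmost): 11110000

predicate = 11110000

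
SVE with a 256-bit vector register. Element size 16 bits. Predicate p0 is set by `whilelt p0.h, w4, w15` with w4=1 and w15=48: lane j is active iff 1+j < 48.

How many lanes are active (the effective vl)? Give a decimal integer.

256-bit reg / 16-bit elem → 16 lanes
p0[j] = (1+j < 48); true for j=0..15 → 16 lanes set

vl = 16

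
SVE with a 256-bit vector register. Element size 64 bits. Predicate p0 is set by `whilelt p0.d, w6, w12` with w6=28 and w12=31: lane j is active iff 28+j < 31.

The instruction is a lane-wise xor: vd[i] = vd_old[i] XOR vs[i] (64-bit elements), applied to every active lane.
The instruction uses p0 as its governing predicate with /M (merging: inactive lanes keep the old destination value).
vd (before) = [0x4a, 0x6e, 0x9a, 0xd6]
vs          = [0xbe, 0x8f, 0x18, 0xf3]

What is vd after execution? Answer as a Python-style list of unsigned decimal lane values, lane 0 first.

vd = [244, 225, 130, 214]

register lanes = 256/64 = 4
active while 28+j < 31, i.e. j ∈ [0,3) capped at 4 ⇒ 3
  i=0: xor(0x4a,0xbe) → 244
  i=1: xor(0x6e,0x8f) → 225
  i=2: xor(0x9a,0x18) → 130
  i=3: tail/keep → 214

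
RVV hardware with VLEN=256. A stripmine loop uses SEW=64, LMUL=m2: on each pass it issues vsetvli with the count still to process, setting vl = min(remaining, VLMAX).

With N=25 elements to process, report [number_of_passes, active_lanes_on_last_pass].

[iterations, last_vl] = [4, 1]

VLMAX = VLEN×LMUL/SEW = 256×2/64 = 8
25 elements at 8/iter → 4 passes, remainder 1 on the last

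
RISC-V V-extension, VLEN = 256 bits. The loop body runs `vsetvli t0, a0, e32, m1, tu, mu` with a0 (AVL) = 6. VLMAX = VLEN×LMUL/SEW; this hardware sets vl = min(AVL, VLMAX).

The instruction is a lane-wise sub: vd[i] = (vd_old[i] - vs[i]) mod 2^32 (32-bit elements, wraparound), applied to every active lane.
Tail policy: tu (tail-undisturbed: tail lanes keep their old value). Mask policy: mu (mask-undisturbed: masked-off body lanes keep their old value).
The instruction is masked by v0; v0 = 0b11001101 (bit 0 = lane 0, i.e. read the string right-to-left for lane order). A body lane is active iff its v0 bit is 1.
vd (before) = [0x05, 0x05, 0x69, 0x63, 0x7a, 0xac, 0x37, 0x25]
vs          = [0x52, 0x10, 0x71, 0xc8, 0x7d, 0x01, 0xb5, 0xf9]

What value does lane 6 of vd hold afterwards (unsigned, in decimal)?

vd[6] = 55

VLMAX = VLEN×LMUL/SEW = 256×1/32 = 8
AVL=6 ≤ VLMAX=8, so vl = 6
  i=0: sub(0x05,0x52) → 4294967219
  i=1: mask-off/keep → 5
  i=2: sub(0x69,0x71) → 4294967288
  i=3: sub(0x63,0xc8) → 4294967195
  i=4: mask-off/keep → 122
  i=5: mask-off/keep → 172
  i=6: tail/keep → 55
  i=7: tail/keep → 37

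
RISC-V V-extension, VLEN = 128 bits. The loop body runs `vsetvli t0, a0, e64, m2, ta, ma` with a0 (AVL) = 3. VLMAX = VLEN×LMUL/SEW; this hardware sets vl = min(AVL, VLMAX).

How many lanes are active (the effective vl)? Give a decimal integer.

VLMAX = (128 × 2) / 64 = 4 lanes
vl ← min(3, 4) = 3

vl = 3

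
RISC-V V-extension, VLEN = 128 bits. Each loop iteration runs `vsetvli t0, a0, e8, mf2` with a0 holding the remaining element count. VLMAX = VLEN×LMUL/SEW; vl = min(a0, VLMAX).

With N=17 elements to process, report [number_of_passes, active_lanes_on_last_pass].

[iterations, last_vl] = [3, 1]

VLMAX = VLEN×LMUL/SEW = 128×1/2/8 = 8
iterations = ceil(17/8) = 3; final-pass vl = 1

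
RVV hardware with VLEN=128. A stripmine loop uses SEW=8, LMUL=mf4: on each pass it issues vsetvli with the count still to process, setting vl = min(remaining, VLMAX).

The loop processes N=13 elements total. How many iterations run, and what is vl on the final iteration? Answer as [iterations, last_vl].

lanes per group: 128·1/4/8 = 4
N=13: ⌈13/4⌉ = 4 iters; last vl = 13 − 3×4 = 1

[iterations, last_vl] = [4, 1]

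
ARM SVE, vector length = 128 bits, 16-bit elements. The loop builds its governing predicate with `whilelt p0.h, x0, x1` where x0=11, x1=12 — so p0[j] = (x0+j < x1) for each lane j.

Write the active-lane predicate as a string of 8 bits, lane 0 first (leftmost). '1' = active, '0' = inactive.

128-bit reg / 16-bit elem → 8 lanes
whilelt: lane j active iff 11+j < 12 → j < 1 → 1 active
bits (lane 0 leftmost): 10000000

predicate = 10000000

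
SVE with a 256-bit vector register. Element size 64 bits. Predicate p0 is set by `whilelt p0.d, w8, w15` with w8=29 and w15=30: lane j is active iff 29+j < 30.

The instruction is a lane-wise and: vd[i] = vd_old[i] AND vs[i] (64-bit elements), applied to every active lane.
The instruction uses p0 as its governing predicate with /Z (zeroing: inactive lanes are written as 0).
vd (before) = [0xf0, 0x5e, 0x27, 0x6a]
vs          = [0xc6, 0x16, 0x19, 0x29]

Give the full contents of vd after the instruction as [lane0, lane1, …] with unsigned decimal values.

register lanes = 256/64 = 4
whilelt: lane j active iff 29+j < 30 → j < 1 → 1 active
vd[0] and(0xf0,0xc6) -> 0xc0
vd[1] tail/zero -> 0x00
vd[2] tail/zero -> 0x00
vd[3] tail/zero -> 0x00

vd = [192, 0, 0, 0]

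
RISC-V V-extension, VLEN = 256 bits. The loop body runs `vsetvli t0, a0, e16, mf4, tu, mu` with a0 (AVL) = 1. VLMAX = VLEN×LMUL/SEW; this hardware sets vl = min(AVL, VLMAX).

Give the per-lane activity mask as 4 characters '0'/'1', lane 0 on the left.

VLMAX = VLEN×LMUL/SEW = 256×1/4/16 = 4
vl ← min(1, 4) = 1
bits (lane 0 leftmost): 1000

predicate = 1000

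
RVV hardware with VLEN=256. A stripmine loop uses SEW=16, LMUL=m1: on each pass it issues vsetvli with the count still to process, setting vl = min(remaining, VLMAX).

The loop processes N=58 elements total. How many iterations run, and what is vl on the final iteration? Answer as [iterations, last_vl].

[iterations, last_vl] = [4, 10]

lanes per group: 256·1/16 = 16
58 elements at 16/iter → 4 passes, remainder 10 on the last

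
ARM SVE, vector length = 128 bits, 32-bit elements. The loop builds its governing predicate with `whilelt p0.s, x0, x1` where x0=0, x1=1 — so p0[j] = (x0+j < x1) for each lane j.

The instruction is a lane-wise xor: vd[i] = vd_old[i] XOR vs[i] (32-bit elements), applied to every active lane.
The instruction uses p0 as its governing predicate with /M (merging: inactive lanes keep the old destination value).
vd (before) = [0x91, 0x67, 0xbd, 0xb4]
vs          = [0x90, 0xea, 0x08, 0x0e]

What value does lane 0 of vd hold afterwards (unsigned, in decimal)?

lane count: 128 div 32 = 4
whilelt: lane j active iff 0+j < 1 → j < 1 → 1 active
lane  0: xor(0x91,0x90) ⇒ 0x01
lane  1: tail/keep ⇒ 0x67
lane  2: tail/keep ⇒ 0xbd
lane  3: tail/keep ⇒ 0xb4

vd[0] = 1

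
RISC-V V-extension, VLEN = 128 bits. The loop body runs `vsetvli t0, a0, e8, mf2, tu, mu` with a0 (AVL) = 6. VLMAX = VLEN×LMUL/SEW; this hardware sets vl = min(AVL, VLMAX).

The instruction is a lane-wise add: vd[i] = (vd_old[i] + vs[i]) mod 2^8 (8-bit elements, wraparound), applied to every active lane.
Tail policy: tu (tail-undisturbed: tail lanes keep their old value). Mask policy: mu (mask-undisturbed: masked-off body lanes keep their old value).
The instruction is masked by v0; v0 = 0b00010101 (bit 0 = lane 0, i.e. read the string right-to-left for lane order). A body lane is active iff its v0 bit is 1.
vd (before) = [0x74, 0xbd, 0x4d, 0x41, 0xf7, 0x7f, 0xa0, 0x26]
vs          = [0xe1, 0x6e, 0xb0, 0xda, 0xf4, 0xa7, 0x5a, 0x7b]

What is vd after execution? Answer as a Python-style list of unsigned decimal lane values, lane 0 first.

vd = [85, 189, 253, 65, 235, 127, 160, 38]

VLMAX = VLEN×LMUL/SEW = 128×1/2/8 = 8
vl ← min(6, 8) = 6
[0] add(0x74,0xe1) = 0x55
[1] mask-off/keep = 0xbd
[2] add(0x4d,0xb0) = 0xfd
[3] mask-off/keep = 0x41
[4] add(0xf7,0xf4) = 0xeb
[5] mask-off/keep = 0x7f
[6] tail/keep = 0xa0
[7] tail/keep = 0x26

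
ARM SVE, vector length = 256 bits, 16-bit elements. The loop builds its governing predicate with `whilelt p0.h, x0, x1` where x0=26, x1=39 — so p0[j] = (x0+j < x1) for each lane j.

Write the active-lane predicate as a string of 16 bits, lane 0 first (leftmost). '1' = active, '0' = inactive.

predicate = 1111111111111000

lane count: 256 div 16 = 16
active while 26+j < 39, i.e. j ∈ [0,13) capped at 16 ⇒ 13
bits (lane 0 leftmost): 1111111111111000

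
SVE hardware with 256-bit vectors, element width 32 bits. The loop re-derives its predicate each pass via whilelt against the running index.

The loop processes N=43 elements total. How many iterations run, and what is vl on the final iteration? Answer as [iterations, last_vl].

lane count: 256 div 32 = 8
N=43: ⌈43/8⌉ = 6 iters; last vl = 43 − 5×8 = 3

[iterations, last_vl] = [6, 3]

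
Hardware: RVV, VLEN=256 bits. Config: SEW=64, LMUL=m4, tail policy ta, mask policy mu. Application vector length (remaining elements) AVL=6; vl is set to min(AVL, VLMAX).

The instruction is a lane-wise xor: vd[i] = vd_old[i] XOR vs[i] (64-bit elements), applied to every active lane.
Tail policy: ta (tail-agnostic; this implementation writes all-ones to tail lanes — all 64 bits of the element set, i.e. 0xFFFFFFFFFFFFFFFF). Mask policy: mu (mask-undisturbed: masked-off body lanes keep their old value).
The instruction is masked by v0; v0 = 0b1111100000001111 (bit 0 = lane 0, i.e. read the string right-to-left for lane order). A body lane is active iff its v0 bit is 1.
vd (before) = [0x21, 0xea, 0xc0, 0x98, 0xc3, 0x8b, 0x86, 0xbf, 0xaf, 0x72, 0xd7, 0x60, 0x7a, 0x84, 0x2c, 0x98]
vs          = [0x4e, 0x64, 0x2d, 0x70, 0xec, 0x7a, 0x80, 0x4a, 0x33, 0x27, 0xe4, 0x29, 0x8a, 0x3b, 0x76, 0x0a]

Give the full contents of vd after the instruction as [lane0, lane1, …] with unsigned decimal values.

VLMAX = (256 × 4) / 64 = 16 lanes
vl ← min(6, 16) = 6
lane  0: xor(0x21,0x4e) ⇒ 0x6f
lane  1: xor(0xea,0x64) ⇒ 0x8e
lane  2: xor(0xc0,0x2d) ⇒ 0xed
lane  3: xor(0x98,0x70) ⇒ 0xe8
lane  4: mask-off/keep ⇒ 0xc3
lane  5: mask-off/keep ⇒ 0x8b
lane  6: tail/ones ⇒ 0xffffffffffffffff
lane  7: tail/ones ⇒ 0xffffffffffffffff
lane  8: tail/ones ⇒ 0xffffffffffffffff
lane  9: tail/ones ⇒ 0xffffffffffffffff
lane 10: tail/ones ⇒ 0xffffffffffffffff
lane 11: tail/ones ⇒ 0xffffffffffffffff
lane 12: tail/ones ⇒ 0xffffffffffffffff
lane 13: tail/ones ⇒ 0xffffffffffffffff
lane 14: tail/ones ⇒ 0xffffffffffffffff
lane 15: tail/ones ⇒ 0xffffffffffffffff

vd = [111, 142, 237, 232, 195, 139, 18446744073709551615, 18446744073709551615, 18446744073709551615, 18446744073709551615, 18446744073709551615, 18446744073709551615, 18446744073709551615, 18446744073709551615, 18446744073709551615, 18446744073709551615]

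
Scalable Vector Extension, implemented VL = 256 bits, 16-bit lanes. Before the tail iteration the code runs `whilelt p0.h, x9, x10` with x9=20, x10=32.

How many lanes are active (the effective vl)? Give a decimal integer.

lane count: 256 div 16 = 16
p0[j] = (20+j < 32); true for j=0..11 → 12 lanes set

vl = 12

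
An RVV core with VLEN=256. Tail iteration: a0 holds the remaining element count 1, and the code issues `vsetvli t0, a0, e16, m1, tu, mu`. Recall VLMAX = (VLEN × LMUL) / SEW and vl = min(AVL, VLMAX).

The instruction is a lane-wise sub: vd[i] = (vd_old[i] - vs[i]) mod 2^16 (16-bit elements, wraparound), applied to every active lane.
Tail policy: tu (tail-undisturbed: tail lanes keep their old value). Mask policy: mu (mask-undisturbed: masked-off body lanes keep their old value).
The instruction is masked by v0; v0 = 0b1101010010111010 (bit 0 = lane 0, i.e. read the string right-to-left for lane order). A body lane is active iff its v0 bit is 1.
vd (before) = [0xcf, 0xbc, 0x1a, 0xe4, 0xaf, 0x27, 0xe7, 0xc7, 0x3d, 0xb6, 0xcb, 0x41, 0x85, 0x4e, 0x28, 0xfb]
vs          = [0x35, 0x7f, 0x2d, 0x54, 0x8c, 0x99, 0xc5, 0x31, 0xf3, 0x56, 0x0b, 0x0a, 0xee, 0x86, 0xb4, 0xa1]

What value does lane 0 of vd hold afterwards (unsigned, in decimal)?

VLMAX = (256 × 1) / 16 = 16 lanes
vl = min(AVL, VLMAX) = min(1, 16) = 1
[0] mask-off/keep = 0xcf
[1] tail/keep = 0xbc
[2] tail/keep = 0x1a
[3] tail/keep = 0xe4
[4] tail/keep = 0xaf
[5] tail/keep = 0x27
[6] tail/keep = 0xe7
[7] tail/keep = 0xc7
[8] tail/keep = 0x3d
[9] tail/keep = 0xb6
[10] tail/keep = 0xcb
[11] tail/keep = 0x41
[12] tail/keep = 0x85
[13] tail/keep = 0x4e
[14] tail/keep = 0x28
[15] tail/keep = 0xfb

vd[0] = 207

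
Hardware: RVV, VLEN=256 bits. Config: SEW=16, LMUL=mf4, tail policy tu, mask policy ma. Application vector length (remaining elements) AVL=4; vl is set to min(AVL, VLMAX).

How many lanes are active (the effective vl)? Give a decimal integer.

VLMAX = (256 × 1/4) / 16 = 4 lanes
AVL=4 ≤ VLMAX=4, so vl = 4

vl = 4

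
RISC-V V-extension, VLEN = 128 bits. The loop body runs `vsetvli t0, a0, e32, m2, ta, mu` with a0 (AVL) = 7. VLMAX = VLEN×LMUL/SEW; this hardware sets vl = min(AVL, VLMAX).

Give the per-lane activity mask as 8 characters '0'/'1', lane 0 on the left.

predicate = 11111110

VLMAX = VLEN×LMUL/SEW = 128×2/32 = 8
vl ← min(7, 8) = 7
bits (lane 0 leftmost): 11111110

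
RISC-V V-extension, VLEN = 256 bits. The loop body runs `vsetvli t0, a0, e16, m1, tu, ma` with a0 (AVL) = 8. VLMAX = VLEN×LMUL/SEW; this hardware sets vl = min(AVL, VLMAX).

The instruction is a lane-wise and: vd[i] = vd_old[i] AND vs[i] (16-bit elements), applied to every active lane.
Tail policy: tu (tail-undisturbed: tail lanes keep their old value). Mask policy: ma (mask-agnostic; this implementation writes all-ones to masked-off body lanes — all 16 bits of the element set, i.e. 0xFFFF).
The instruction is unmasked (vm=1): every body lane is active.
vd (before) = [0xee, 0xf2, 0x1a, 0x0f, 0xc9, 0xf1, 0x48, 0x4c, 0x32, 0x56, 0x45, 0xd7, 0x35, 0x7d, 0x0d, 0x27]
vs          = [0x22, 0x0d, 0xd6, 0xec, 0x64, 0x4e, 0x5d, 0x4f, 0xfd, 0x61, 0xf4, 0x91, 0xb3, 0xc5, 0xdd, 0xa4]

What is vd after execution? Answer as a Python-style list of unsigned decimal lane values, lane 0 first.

vd = [34, 0, 18, 12, 64, 64, 72, 76, 50, 86, 69, 215, 53, 125, 13, 39]

lanes per group: 256·1/16 = 16
vl ← min(8, 16) = 8
[0] and(0xee,0x22) = 0x22
[1] and(0xf2,0x0d) = 0x00
[2] and(0x1a,0xd6) = 0x12
[3] and(0x0f,0xec) = 0x0c
[4] and(0xc9,0x64) = 0x40
[5] and(0xf1,0x4e) = 0x40
[6] and(0x48,0x5d) = 0x48
[7] and(0x4c,0x4f) = 0x4c
[8] tail/keep = 0x32
[9] tail/keep = 0x56
[10] tail/keep = 0x45
[11] tail/keep = 0xd7
[12] tail/keep = 0x35
[13] tail/keep = 0x7d
[14] tail/keep = 0x0d
[15] tail/keep = 0x27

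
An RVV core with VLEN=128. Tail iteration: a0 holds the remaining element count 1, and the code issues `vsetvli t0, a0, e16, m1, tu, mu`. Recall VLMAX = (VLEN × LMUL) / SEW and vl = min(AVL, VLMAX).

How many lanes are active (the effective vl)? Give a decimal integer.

vl = 1

VLMAX = (128 × 1) / 16 = 8 lanes
vl = min(AVL, VLMAX) = min(1, 8) = 1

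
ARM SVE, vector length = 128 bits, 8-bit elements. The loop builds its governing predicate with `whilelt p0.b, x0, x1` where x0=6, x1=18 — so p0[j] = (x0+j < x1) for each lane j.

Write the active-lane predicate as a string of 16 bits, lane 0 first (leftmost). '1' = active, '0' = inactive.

predicate = 1111111111110000

lane count: 128 div 8 = 16
p0[j] = (6+j < 18); true for j=0..11 → 12 lanes set
bits (lane 0 leftmost): 1111111111110000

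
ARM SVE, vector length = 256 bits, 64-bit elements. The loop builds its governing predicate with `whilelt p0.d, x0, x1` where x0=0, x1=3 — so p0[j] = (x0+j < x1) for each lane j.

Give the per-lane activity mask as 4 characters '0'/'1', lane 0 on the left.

256-bit reg / 64-bit elem → 4 lanes
active while 0+j < 3, i.e. j ∈ [0,3) capped at 4 ⇒ 3
bits (lane 0 leftmost): 1110

predicate = 1110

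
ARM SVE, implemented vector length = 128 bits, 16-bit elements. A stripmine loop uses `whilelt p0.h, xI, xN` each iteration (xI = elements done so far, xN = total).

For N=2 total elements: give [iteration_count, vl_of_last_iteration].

128-bit reg / 16-bit elem → 8 lanes
iterations = ceil(2/8) = 1; final-pass vl = 2

[iterations, last_vl] = [1, 2]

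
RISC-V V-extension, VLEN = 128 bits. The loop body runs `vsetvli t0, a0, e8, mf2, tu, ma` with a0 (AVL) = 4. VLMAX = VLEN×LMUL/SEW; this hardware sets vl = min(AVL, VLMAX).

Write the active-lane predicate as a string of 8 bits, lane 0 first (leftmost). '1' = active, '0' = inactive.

predicate = 11110000

lanes per group: 128·1/2/8 = 8
vl = min(AVL, VLMAX) = min(4, 8) = 4
bits (lane 0 leftmost): 11110000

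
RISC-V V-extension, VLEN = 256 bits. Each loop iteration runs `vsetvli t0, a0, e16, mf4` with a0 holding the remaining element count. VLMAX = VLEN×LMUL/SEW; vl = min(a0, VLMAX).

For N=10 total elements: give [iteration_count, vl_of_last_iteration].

VLMAX = (256 × 1/4) / 16 = 4 lanes
10 elements at 4/iter → 3 passes, remainder 2 on the last

[iterations, last_vl] = [3, 2]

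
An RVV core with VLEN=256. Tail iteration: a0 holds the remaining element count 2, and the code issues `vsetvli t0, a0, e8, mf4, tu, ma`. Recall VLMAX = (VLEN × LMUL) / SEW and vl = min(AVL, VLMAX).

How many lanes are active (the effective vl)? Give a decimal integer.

VLMAX = VLEN×LMUL/SEW = 256×1/4/8 = 8
vl ← min(2, 8) = 2

vl = 2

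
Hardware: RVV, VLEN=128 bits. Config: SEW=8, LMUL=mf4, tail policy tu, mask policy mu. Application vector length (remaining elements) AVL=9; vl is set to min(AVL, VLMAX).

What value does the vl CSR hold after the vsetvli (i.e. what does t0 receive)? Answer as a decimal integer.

vl = 4

VLMAX = (128 × 1/4) / 8 = 4 lanes
vl = min(AVL, VLMAX) = min(9, 4) = 4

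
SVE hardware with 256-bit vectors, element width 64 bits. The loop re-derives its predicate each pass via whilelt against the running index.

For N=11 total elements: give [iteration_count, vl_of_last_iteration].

register lanes = 256/64 = 4
iterations = ceil(11/4) = 3; final-pass vl = 3

[iterations, last_vl] = [3, 3]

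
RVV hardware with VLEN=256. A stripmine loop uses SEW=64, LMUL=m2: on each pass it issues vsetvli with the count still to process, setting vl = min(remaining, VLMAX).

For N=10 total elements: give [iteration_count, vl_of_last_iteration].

[iterations, last_vl] = [2, 2]

VLMAX = (256 × 2) / 64 = 8 lanes
10 elements at 8/iter → 2 passes, remainder 2 on the last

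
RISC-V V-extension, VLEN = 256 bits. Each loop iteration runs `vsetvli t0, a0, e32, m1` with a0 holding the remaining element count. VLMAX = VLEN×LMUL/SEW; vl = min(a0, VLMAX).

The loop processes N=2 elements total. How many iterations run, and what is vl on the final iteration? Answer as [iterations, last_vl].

VLMAX = (256 × 1) / 32 = 8 lanes
2 elements at 8/iter → 1 passes, remainder 2 on the last

[iterations, last_vl] = [1, 2]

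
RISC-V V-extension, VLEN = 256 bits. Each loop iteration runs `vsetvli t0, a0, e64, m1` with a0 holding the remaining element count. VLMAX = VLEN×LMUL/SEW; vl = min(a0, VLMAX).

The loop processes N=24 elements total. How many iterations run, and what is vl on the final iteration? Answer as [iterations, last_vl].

[iterations, last_vl] = [6, 4]

VLMAX = VLEN×LMUL/SEW = 256×1/64 = 4
N=24: ⌈24/4⌉ = 6 iters; last vl = 24 − 5×4 = 4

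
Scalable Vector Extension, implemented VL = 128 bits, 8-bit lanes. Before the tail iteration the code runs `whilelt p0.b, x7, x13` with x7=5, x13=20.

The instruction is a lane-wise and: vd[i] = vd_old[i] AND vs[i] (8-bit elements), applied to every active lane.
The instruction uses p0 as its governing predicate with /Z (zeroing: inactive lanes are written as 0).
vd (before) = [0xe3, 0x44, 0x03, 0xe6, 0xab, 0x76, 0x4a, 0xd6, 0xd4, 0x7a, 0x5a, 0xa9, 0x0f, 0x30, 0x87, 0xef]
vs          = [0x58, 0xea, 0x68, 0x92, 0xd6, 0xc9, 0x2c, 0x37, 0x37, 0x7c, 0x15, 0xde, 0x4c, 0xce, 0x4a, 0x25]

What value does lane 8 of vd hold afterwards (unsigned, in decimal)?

128-bit reg / 8-bit elem → 16 lanes
active while 5+j < 20, i.e. j ∈ [0,15) capped at 16 ⇒ 15
[0] and(0xe3,0x58) = 0x40
[1] and(0x44,0xea) = 0x40
[2] and(0x03,0x68) = 0x00
[3] and(0xe6,0x92) = 0x82
[4] and(0xab,0xd6) = 0x82
[5] and(0x76,0xc9) = 0x40
[6] and(0x4a,0x2c) = 0x08
[7] and(0xd6,0x37) = 0x16
[8] and(0xd4,0x37) = 0x14
[9] and(0x7a,0x7c) = 0x78
[10] and(0x5a,0x15) = 0x10
[11] and(0xa9,0xde) = 0x88
[12] and(0x0f,0x4c) = 0x0c
[13] and(0x30,0xce) = 0x00
[14] and(0x87,0x4a) = 0x02
[15] tail/zero = 0x00

vd[8] = 20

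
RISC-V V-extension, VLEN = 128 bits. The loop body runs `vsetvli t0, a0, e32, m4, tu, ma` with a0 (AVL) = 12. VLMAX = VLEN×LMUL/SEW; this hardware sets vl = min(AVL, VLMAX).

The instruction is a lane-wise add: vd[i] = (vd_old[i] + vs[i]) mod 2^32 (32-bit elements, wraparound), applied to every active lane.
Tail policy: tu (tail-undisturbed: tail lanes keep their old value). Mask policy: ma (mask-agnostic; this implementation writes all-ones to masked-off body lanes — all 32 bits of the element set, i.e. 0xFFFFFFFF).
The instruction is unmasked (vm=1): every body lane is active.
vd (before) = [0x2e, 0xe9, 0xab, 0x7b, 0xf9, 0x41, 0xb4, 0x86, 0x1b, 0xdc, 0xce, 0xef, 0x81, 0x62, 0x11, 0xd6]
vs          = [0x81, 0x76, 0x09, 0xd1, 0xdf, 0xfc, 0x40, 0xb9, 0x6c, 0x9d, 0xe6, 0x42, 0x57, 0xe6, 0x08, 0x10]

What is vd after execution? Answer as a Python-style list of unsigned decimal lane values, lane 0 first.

vd = [175, 351, 180, 332, 472, 317, 244, 319, 135, 377, 436, 305, 129, 98, 17, 214]

lanes per group: 128·4/32 = 16
vl ← min(12, 16) = 12
lane  0: add(0x2e,0x81) ⇒ 0xaf
lane  1: add(0xe9,0x76) ⇒ 0x15f
lane  2: add(0xab,0x09) ⇒ 0xb4
lane  3: add(0x7b,0xd1) ⇒ 0x14c
lane  4: add(0xf9,0xdf) ⇒ 0x1d8
lane  5: add(0x41,0xfc) ⇒ 0x13d
lane  6: add(0xb4,0x40) ⇒ 0xf4
lane  7: add(0x86,0xb9) ⇒ 0x13f
lane  8: add(0x1b,0x6c) ⇒ 0x87
lane  9: add(0xdc,0x9d) ⇒ 0x179
lane 10: add(0xce,0xe6) ⇒ 0x1b4
lane 11: add(0xef,0x42) ⇒ 0x131
lane 12: tail/keep ⇒ 0x81
lane 13: tail/keep ⇒ 0x62
lane 14: tail/keep ⇒ 0x11
lane 15: tail/keep ⇒ 0xd6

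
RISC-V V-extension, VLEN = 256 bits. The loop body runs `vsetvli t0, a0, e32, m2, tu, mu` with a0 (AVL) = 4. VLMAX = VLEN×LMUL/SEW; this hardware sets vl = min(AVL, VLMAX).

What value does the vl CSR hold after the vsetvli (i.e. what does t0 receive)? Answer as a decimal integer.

VLMAX = VLEN×LMUL/SEW = 256×2/32 = 16
AVL=4 ≤ VLMAX=16, so vl = 4

vl = 4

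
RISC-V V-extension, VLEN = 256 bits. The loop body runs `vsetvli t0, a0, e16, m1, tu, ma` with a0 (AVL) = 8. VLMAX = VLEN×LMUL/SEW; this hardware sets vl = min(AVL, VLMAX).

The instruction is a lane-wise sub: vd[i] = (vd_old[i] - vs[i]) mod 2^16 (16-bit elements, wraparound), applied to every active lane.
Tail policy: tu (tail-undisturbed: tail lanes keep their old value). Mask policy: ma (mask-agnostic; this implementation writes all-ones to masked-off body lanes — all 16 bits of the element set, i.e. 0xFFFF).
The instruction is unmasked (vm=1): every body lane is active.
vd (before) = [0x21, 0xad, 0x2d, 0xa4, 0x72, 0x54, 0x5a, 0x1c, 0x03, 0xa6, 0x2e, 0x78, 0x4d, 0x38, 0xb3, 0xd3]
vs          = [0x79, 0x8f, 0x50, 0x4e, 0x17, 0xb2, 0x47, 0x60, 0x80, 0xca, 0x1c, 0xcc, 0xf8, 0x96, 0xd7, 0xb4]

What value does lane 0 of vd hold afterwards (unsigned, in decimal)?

vd[0] = 65448

VLMAX = (256 × 1) / 16 = 16 lanes
vl = min(AVL, VLMAX) = min(8, 16) = 8
lane  0: sub(0x21,0x79) ⇒ 0xffa8
lane  1: sub(0xad,0x8f) ⇒ 0x1e
lane  2: sub(0x2d,0x50) ⇒ 0xffdd
lane  3: sub(0xa4,0x4e) ⇒ 0x56
lane  4: sub(0x72,0x17) ⇒ 0x5b
lane  5: sub(0x54,0xb2) ⇒ 0xffa2
lane  6: sub(0x5a,0x47) ⇒ 0x13
lane  7: sub(0x1c,0x60) ⇒ 0xffbc
lane  8: tail/keep ⇒ 0x03
lane  9: tail/keep ⇒ 0xa6
lane 10: tail/keep ⇒ 0x2e
lane 11: tail/keep ⇒ 0x78
lane 12: tail/keep ⇒ 0x4d
lane 13: tail/keep ⇒ 0x38
lane 14: tail/keep ⇒ 0xb3
lane 15: tail/keep ⇒ 0xd3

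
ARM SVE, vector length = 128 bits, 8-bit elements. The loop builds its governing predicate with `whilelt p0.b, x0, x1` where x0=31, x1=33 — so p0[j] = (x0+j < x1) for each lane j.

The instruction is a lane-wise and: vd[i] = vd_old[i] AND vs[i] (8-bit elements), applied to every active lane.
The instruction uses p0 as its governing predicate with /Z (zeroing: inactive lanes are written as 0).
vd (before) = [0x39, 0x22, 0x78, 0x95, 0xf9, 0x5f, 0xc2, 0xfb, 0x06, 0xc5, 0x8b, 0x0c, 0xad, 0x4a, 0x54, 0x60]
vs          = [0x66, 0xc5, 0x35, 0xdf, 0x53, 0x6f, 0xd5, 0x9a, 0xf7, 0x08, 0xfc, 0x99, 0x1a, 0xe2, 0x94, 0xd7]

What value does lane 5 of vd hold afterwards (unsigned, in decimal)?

vd[5] = 0

register lanes = 128/8 = 16
whilelt: lane j active iff 31+j < 33 → j < 2 → 2 active
  i=0: and(0x39,0x66) → 32
  i=1: and(0x22,0xc5) → 0
  i=2: tail/zero → 0
  i=3: tail/zero → 0
  i=4: tail/zero → 0
  i=5: tail/zero → 0
  i=6: tail/zero → 0
  i=7: tail/zero → 0
  i=8: tail/zero → 0
  i=9: tail/zero → 0
  i=10: tail/zero → 0
  i=11: tail/zero → 0
  i=12: tail/zero → 0
  i=13: tail/zero → 0
  i=14: tail/zero → 0
  i=15: tail/zero → 0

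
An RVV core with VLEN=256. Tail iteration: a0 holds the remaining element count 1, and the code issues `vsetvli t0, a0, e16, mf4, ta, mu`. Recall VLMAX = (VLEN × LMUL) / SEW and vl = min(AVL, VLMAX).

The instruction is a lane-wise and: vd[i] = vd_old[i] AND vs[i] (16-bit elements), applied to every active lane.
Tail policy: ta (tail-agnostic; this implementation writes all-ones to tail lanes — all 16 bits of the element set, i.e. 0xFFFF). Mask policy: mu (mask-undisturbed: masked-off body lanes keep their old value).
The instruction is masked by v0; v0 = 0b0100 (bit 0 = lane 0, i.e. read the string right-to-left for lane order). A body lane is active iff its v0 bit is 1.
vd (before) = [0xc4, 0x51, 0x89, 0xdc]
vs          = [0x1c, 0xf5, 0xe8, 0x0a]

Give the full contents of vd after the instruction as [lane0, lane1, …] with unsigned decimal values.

vd = [196, 65535, 65535, 65535]

VLMAX = VLEN×LMUL/SEW = 256×1/4/16 = 4
AVL=1 ≤ VLMAX=4, so vl = 1
[0] mask-off/keep = 0xc4
[1] tail/ones = 0xffff
[2] tail/ones = 0xffff
[3] tail/ones = 0xffff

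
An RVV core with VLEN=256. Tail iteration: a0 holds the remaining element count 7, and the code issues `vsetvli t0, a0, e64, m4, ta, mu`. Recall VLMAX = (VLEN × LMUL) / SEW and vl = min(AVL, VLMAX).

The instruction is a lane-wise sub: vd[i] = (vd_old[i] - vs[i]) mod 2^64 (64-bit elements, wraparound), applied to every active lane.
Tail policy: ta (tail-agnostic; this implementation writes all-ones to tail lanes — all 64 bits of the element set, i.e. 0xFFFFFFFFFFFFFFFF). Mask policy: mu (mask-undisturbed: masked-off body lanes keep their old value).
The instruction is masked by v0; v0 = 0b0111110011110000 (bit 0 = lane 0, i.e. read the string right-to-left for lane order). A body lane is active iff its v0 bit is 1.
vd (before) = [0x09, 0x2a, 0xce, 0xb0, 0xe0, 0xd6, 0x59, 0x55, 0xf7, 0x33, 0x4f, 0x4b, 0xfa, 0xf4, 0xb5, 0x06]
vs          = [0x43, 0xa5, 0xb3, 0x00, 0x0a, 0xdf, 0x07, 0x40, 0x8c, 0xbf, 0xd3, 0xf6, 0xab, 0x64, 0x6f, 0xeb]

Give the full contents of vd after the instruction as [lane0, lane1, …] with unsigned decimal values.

VLMAX = (256 × 4) / 64 = 16 lanes
vl ← min(7, 16) = 7
vd[0] mask-off/keep -> 0x09
vd[1] mask-off/keep -> 0x2a
vd[2] mask-off/keep -> 0xce
vd[3] mask-off/keep -> 0xb0
vd[4] sub(0xe0,0x0a) -> 0xd6
vd[5] sub(0xd6,0xdf) -> 0xfffffffffffffff7
vd[6] sub(0x59,0x07) -> 0x52
vd[7] tail/ones -> 0xffffffffffffffff
vd[8] tail/ones -> 0xffffffffffffffff
vd[9] tail/ones -> 0xffffffffffffffff
vd[10] tail/ones -> 0xffffffffffffffff
vd[11] tail/ones -> 0xffffffffffffffff
vd[12] tail/ones -> 0xffffffffffffffff
vd[13] tail/ones -> 0xffffffffffffffff
vd[14] tail/ones -> 0xffffffffffffffff
vd[15] tail/ones -> 0xffffffffffffffff

vd = [9, 42, 206, 176, 214, 18446744073709551607, 82, 18446744073709551615, 18446744073709551615, 18446744073709551615, 18446744073709551615, 18446744073709551615, 18446744073709551615, 18446744073709551615, 18446744073709551615, 18446744073709551615]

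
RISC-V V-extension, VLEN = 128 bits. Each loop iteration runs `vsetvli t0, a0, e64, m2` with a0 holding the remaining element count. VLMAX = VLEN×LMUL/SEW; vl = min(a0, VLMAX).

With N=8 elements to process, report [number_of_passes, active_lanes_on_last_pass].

lanes per group: 128·2/64 = 4
N=8: ⌈8/4⌉ = 2 iters; last vl = 8 − 1×4 = 4

[iterations, last_vl] = [2, 4]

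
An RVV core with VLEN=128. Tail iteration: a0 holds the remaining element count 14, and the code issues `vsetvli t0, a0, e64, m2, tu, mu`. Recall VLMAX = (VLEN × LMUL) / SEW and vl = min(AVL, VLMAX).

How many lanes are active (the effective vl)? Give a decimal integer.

vl = 4

VLMAX = VLEN×LMUL/SEW = 128×2/64 = 4
AVL=14 > VLMAX=4, so vl = 4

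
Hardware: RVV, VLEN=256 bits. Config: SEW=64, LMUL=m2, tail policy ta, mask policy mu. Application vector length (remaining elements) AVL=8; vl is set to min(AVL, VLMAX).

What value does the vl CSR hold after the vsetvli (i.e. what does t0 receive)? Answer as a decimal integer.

vl = 8

VLMAX = VLEN×LMUL/SEW = 256×2/64 = 8
vl = min(AVL, VLMAX) = min(8, 8) = 8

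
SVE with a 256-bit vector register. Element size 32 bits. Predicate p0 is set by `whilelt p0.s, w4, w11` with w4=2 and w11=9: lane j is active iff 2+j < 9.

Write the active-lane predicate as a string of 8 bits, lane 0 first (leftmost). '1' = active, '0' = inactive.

predicate = 11111110

256-bit reg / 32-bit elem → 8 lanes
whilelt: lane j active iff 2+j < 9 → j < 7 → 7 active
bits (lane 0 leftmost): 11111110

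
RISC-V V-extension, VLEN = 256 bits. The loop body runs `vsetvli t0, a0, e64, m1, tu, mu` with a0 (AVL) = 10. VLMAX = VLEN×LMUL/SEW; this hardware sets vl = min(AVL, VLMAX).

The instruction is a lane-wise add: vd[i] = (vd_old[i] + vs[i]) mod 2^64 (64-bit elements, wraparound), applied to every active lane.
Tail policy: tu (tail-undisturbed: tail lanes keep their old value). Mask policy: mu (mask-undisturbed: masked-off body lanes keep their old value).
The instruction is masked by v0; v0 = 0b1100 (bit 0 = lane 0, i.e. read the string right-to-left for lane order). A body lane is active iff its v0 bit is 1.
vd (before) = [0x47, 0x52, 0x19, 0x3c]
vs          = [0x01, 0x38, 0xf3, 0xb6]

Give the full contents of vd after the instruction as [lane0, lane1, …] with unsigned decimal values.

lanes per group: 256·1/64 = 4
AVL=10 > VLMAX=4, so vl = 4
  i=0: mask-off/keep → 71
  i=1: mask-off/keep → 82
  i=2: add(0x19,0xf3) → 268
  i=3: add(0x3c,0xb6) → 242

vd = [71, 82, 268, 242]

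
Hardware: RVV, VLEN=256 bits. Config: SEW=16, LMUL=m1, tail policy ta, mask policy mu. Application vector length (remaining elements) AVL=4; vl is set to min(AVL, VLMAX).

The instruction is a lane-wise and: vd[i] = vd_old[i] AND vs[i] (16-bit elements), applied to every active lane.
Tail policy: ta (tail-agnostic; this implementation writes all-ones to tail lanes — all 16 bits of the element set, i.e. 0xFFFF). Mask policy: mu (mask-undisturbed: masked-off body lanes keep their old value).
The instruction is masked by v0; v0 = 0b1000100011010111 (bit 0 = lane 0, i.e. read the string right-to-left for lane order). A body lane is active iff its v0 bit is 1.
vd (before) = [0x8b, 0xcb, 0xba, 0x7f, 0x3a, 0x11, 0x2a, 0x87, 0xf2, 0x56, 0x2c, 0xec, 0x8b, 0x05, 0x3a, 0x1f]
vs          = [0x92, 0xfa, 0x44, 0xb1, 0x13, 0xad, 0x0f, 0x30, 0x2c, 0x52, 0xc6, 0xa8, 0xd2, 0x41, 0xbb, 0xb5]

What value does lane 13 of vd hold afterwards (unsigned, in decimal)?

lanes per group: 256·1/16 = 16
AVL=4 ≤ VLMAX=16, so vl = 4
lane  0: and(0x8b,0x92) ⇒ 0x82
lane  1: and(0xcb,0xfa) ⇒ 0xca
lane  2: and(0xba,0x44) ⇒ 0x00
lane  3: mask-off/keep ⇒ 0x7f
lane  4: tail/ones ⇒ 0xffff
lane  5: tail/ones ⇒ 0xffff
lane  6: tail/ones ⇒ 0xffff
lane  7: tail/ones ⇒ 0xffff
lane  8: tail/ones ⇒ 0xffff
lane  9: tail/ones ⇒ 0xffff
lane 10: tail/ones ⇒ 0xffff
lane 11: tail/ones ⇒ 0xffff
lane 12: tail/ones ⇒ 0xffff
lane 13: tail/ones ⇒ 0xffff
lane 14: tail/ones ⇒ 0xffff
lane 15: tail/ones ⇒ 0xffff

vd[13] = 65535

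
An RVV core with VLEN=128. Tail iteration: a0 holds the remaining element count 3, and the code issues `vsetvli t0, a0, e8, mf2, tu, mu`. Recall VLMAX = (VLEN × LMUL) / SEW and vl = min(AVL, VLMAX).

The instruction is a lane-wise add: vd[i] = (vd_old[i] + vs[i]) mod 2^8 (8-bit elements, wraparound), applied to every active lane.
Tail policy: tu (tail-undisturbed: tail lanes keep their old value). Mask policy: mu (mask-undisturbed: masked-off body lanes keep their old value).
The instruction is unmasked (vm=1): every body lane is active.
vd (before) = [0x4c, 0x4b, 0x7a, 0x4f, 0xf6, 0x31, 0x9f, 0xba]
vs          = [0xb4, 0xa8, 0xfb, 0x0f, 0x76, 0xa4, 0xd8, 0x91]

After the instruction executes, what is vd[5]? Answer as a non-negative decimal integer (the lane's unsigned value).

vd[5] = 49

lanes per group: 128·1/2/8 = 8
vl ← min(3, 8) = 3
[0] add(0x4c,0xb4) = 0x00
[1] add(0x4b,0xa8) = 0xf3
[2] add(0x7a,0xfb) = 0x75
[3] tail/keep = 0x4f
[4] tail/keep = 0xf6
[5] tail/keep = 0x31
[6] tail/keep = 0x9f
[7] tail/keep = 0xba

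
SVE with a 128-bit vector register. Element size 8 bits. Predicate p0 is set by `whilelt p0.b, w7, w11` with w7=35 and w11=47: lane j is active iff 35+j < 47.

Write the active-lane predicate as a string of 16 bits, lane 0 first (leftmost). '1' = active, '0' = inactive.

128-bit reg / 8-bit elem → 16 lanes
whilelt: lane j active iff 35+j < 47 → j < 12 → 12 active
bits (lane 0 leftmost): 1111111111110000

predicate = 1111111111110000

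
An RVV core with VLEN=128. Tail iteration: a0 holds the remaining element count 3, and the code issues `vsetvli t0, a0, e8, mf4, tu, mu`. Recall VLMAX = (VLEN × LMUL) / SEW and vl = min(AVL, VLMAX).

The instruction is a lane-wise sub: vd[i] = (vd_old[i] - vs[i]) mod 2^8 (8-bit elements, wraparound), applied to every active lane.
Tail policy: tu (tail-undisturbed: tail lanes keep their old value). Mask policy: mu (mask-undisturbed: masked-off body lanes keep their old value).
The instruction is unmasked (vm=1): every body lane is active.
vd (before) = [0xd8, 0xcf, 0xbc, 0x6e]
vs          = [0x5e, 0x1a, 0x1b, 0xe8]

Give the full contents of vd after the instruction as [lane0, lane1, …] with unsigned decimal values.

VLMAX = (128 × 1/4) / 8 = 4 lanes
AVL=3 ≤ VLMAX=4, so vl = 3
  i=0: sub(0xd8,0x5e) → 122
  i=1: sub(0xcf,0x1a) → 181
  i=2: sub(0xbc,0x1b) → 161
  i=3: tail/keep → 110

vd = [122, 181, 161, 110]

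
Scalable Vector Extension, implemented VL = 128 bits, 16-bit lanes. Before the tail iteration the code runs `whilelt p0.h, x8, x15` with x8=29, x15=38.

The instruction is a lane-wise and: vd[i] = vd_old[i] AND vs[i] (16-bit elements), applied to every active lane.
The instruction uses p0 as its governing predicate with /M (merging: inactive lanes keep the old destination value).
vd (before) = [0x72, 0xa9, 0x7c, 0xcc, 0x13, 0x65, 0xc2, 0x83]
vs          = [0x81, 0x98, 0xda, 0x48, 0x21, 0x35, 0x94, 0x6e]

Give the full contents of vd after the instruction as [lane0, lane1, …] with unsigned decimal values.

vd = [0, 136, 88, 72, 1, 37, 128, 2]

lane count: 128 div 16 = 8
whilelt: lane j active iff 29+j < 38 → j < 9 → 8 active
[0] and(0x72,0x81) = 0x00
[1] and(0xa9,0x98) = 0x88
[2] and(0x7c,0xda) = 0x58
[3] and(0xcc,0x48) = 0x48
[4] and(0x13,0x21) = 0x01
[5] and(0x65,0x35) = 0x25
[6] and(0xc2,0x94) = 0x80
[7] and(0x83,0x6e) = 0x02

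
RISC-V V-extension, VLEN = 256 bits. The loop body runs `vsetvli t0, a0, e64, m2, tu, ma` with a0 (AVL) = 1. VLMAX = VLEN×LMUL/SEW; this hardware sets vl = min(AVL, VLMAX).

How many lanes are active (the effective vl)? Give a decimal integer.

VLMAX = VLEN×LMUL/SEW = 256×2/64 = 8
vl = min(AVL, VLMAX) = min(1, 8) = 1

vl = 1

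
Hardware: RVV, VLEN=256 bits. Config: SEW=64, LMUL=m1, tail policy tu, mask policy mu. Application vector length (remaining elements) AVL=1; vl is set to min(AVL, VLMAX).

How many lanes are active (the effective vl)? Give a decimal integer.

vl = 1

VLMAX = (256 × 1) / 64 = 4 lanes
AVL=1 ≤ VLMAX=4, so vl = 1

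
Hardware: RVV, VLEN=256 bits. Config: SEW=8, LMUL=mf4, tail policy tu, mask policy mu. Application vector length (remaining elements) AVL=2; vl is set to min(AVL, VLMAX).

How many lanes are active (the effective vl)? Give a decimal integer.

VLMAX = (256 × 1/4) / 8 = 8 lanes
AVL=2 ≤ VLMAX=8, so vl = 2

vl = 2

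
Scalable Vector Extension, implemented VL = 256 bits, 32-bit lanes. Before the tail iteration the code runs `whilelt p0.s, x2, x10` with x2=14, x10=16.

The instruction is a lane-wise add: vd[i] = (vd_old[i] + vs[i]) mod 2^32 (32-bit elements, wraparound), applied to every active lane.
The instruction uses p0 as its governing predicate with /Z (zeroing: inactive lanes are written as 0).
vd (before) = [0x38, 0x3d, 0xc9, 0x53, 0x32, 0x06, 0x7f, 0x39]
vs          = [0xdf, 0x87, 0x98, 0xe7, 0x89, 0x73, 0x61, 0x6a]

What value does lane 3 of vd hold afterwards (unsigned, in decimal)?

lane count: 256 div 32 = 8
active while 14+j < 16, i.e. j ∈ [0,2) capped at 8 ⇒ 2
[0] add(0x38,0xdf) = 0x117
[1] add(0x3d,0x87) = 0xc4
[2] tail/zero = 0x00
[3] tail/zero = 0x00
[4] tail/zero = 0x00
[5] tail/zero = 0x00
[6] tail/zero = 0x00
[7] tail/zero = 0x00

vd[3] = 0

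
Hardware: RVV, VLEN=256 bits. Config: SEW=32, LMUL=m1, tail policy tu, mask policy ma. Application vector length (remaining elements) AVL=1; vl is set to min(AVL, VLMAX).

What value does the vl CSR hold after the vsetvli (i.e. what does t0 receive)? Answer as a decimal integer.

vl = 1

lanes per group: 256·1/32 = 8
AVL=1 ≤ VLMAX=8, so vl = 1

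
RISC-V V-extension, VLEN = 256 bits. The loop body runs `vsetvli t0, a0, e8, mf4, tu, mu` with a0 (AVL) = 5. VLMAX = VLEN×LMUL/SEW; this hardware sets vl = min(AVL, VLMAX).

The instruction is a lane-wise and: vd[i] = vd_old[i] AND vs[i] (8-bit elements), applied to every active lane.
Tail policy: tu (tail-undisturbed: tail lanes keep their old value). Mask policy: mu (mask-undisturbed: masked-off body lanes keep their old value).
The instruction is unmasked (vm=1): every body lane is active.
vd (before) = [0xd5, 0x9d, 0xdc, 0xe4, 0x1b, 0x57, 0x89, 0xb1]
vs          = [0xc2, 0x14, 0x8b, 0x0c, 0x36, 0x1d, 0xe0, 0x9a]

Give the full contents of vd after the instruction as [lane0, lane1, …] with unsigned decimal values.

vd = [192, 20, 136, 4, 18, 87, 137, 177]

lanes per group: 256·1/4/8 = 8
vl = min(AVL, VLMAX) = min(5, 8) = 5
  i=0: and(0xd5,0xc2) → 192
  i=1: and(0x9d,0x14) → 20
  i=2: and(0xdc,0x8b) → 136
  i=3: and(0xe4,0x0c) → 4
  i=4: and(0x1b,0x36) → 18
  i=5: tail/keep → 87
  i=6: tail/keep → 137
  i=7: tail/keep → 177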